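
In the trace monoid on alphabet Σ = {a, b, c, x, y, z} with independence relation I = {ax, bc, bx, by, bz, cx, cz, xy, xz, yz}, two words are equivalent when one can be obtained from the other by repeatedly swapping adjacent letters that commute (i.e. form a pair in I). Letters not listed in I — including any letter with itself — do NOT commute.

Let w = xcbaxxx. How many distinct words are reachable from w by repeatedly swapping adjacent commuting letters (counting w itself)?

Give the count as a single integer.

drop 0:x onto floor
drop 1:c onto floor
drop 2:b onto floor
drop 3:a onto {1:c, 2:b}
drop 4:x onto {0:x}
drop 5:x onto {4:x}
drop 6:x onto {5:x}
ground layer = {0:x, 1:c, 2:b}
drop-orders for the pieces not yet dropped (sum over which currently-grounded one goes next):
  1 to go: {3} 1  {6} 1
  2 to go: {1,3} 1  {2,3} 1  {3,6} 2  {5,6} 1
  3 to go: {1,2,3} 2  {1,3,6} 3  {2,3,6} 3  {3,5,6} 3  {4,5,6} 1
  4 to go: {0,4,5,6} 1  {1,2,3,6} 8  {1,3,5,6} 6  {2,3,5,6} 6  {3,4,5,6} 4
  5 to go: {0,3,4,5,6} 5  {1,2,3,5,6} 20  {1,3,4,5,6} 10  {2,3,4,5,6} 10
  if 0:x drops first: 40 orders
  if 1:c drops first: 15 orders
  if 2:b drops first: 15 orders
heap linearizations: 70

70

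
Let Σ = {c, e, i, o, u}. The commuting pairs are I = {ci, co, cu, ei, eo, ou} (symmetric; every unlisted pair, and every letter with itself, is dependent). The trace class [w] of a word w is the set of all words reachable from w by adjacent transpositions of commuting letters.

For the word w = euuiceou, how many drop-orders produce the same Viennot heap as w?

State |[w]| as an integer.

19

#0=e has no predecessor
#1=u depends on [0:e]
#2=u depends on [1:u]
#3=i depends on [2:u]
#4=c depends on [0:e]
#5=e depends on [2:u, 4:c]
#6=o depends on [3:i]
#7=u depends on [3:i, 5:e]
sources: [0:e]
N(rest) = Σ N(rest − s) over sources s of rest; N(one piece) = 1:
  size 1 → [6]=1  [7]=1
  size 2 → [5,7]=1  [6,7]=2
  size 3 → [3,6,7]=2  [4,5,7]=1  [5,6,7]=3
  size 4 → [3,5,6,7]=5  [4,5,6,7]=4
  size 5 → [2,3,5,6,7]=5  [3,4,5,6,7]=9
  size 6 → [1,2,3,5,6,7]=5  [2,3,4,5,6,7]=14
  first=0(e) contributes 19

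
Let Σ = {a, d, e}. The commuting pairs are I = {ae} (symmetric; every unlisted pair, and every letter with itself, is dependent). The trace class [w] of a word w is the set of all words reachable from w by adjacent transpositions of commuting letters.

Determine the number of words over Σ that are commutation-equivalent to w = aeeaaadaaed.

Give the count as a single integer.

45

piece 0:a — minimal
piece 1:e — minimal
piece 2:e rests on {1:e}
piece 3:a rests on {0:a}
piece 4:a rests on {3:a}
piece 5:a rests on {4:a}
piece 6:d rests on {2:e, 5:a}
piece 7:a rests on {6:d}
piece 8:a rests on {7:a}
piece 9:e rests on {6:d}
piece 10:d rests on {8:a, 9:e}
minimal pieces: {0:a, 1:e}
ways to finish when only these pieces remain (= sum over removing one remaining piece with nothing left below it):
  1 left: {10}→1
  2 left: {8,10}→1  {9,10}→1
  3 left: {7,8,10}→1  {8,9,10}→2
  4 left: {7,8,9,10}→3
  5 left: {6,7,8,9,10}→3
  6 left: {2,6,7,8,9,10}→3  {5,6,7,8,9,10}→3
  7 left: {1,2,6,7,8,9,10}→3  {2,5,6,7,8,9,10}→6  {4,5,6,7,8,9,10}→3
  8 left: {1,2,5,6,7,8,9,10}→9  {2,4,5,6,7,8,9,10}→9  {3,4,5,6,7,8,9,10}→3
  9 left: {0,3,4,5,6,7,8,9,10}→3  {1,2,4,5,6,7,8,9,10}→18  {2,3,4,5,6,7,8,9,10}→12
  placing 0:a first → 30 extensions
  placing 1:e first → 15 extensions
total linear extensions = 45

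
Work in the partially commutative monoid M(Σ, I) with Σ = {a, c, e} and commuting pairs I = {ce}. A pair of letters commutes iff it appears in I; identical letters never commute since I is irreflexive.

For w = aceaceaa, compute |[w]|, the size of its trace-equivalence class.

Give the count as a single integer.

#0=a has no predecessor
#1=c depends on [0:a]
#2=e depends on [0:a]
#3=a depends on [1:c, 2:e]
#4=c depends on [3:a]
#5=e depends on [3:a]
#6=a depends on [4:c, 5:e]
#7=a depends on [6:a]
sources: [0:a]
N(rest) = Σ N(rest − s) over sources s of rest; N(one piece) = 1:
  size 1 → [7]=1
  size 2 → [6,7]=1
  size 3 → [4,6,7]=1  [5,6,7]=1
  size 4 → [4,5,6,7]=2
  size 5 → [3,4,5,6,7]=2
  size 6 → [1,3,4,5,6,7]=2  [2,3,4,5,6,7]=2
  first=0(a) contributes 4

4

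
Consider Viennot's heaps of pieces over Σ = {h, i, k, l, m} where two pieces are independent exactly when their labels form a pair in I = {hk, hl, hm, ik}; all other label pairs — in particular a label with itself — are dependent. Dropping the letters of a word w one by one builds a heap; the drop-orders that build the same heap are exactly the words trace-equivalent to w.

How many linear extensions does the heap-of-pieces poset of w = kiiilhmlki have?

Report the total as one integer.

38

piece 0:k — minimal
piece 1:i — minimal
piece 2:i rests on {1:i}
piece 3:i rests on {2:i}
piece 4:l rests on {0:k, 3:i}
piece 5:h rests on {3:i}
piece 6:m rests on {4:l}
piece 7:l rests on {6:m}
piece 8:k rests on {7:l}
piece 9:i rests on {5:h, 7:l}
minimal pieces: {0:k, 1:i}
ways to finish when only these pieces remain (= sum over removing one remaining piece with nothing left below it):
  1 left: {8}→1  {9}→1
  2 left: {5,9}→1  {8,9}→2
  3 left: {5,8,9}→3  {7,8,9}→2
  4 left: {5,7,8,9}→5  {6,7,8,9}→2
  5 left: {4,6,7,8,9}→2  {5,6,7,8,9}→7
  6 left: {0,4,6,7,8,9}→2  {4,5,6,7,8,9}→9
  7 left: {0,4,5,6,7,8,9}→11  {3,4,5,6,7,8,9}→9
  8 left: {0,3,4,5,6,7,8,9}→20  {2,3,4,5,6,7,8,9}→9
  placing 0:k first → 9 extensions
  placing 1:i first → 29 extensions
total linear extensions = 38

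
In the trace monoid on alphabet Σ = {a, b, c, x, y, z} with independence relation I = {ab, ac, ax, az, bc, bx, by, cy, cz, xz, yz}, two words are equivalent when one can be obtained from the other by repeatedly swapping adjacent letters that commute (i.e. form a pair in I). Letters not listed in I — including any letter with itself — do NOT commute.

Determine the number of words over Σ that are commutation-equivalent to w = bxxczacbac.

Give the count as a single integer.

0(b) covers ∅
1(x) covers ∅
2(x) covers 1:x
3(c) covers 2:x
4(z) covers 0:b
5(a) covers ∅
6(c) covers 3:c
7(b) covers 4:z
8(a) covers 5:a
9(c) covers 6:c
floor of heap: 0:b, 1:x, 5:a
completions by unplaced set U, small U first (add the entries for U minus each lowest piece of U):
  |U|=1: {7}:1  {8}:1  {9}:1
  |U|=2: {4,7}:1  {5,8}:1  {6,9}:1  {7,8}:2  {7,9}:2  {8,9}:2
  |U|=3: {0,4,7}:1  {3,6,9}:1  {4,7,8}:3  {4,7,9}:3  {5,7,8}:3  {5,8,9}:3  {6,7,9}:3  {6,8,9}:3  {7,8,9}:6
  |U|=4: {0,4,7,8}:4  {0,4,7,9}:4  {2,3,6,9}:1  {3,6,7,9}:4  {3,6,8,9}:4  {4,5,7,8}:6  {4,6,7,9}:6  {4,7,8,9}:12  {5,6,8,9}:6  {5,7,8,9}:12  {6,7,8,9}:12
  |U|=5: {0,4,5,7,8}:10  {0,4,6,7,9}:10  {0,4,7,8,9}:20  {1,2,3,6,9}:1  {2,3,6,7,9}:5  {2,3,6,8,9}:5  {3,4,6,7,9}:10  {3,5,6,8,9}:10  {3,6,7,8,9}:20  {4,5,7,8,9}:30  {4,6,7,8,9}:30  {5,6,7,8,9}:30
  |U|=6: {0,3,4,6,7,9}:20  {0,4,5,7,8,9}:60  {0,4,6,7,8,9}:60  {1,2,3,6,7,9}:6  {1,2,3,6,8,9}:6  {2,3,4,6,7,9}:15  {2,3,5,6,8,9}:15  {2,3,6,7,8,9}:30  {3,4,6,7,8,9}:60  {3,5,6,7,8,9}:60  {4,5,6,7,8,9}:90
  |U|=7: {0,2,3,4,6,7,9}:35  {0,3,4,6,7,8,9}:140  {0,4,5,6,7,8,9}:210  {1,2,3,4,6,7,9}:21  {1,2,3,5,6,8,9}:21  {1,2,3,6,7,8,9}:42  {2,3,4,6,7,8,9}:105  {2,3,5,6,7,8,9}:105  {3,4,5,6,7,8,9}:210
  |U|=8: {0,1,2,3,4,6,7,9}:56  {0,2,3,4,6,7,8,9}:280  {0,3,4,5,6,7,8,9}:560  {1,2,3,4,6,7,8,9}:168  {1,2,3,5,6,7,8,9}:168  {2,3,4,5,6,7,8,9}:420
  start at 0(b): 756
  start at 1(x): 1260
  start at 5(a): 504
sum over floor = 2520

2520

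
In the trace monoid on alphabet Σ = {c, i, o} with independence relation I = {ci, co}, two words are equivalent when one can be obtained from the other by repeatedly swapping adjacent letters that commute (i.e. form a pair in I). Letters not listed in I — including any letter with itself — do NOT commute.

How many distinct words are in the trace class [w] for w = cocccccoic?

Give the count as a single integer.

#0=c has no predecessor
#1=o has no predecessor
#2=c depends on [0:c]
#3=c depends on [2:c]
#4=c depends on [3:c]
#5=c depends on [4:c]
#6=c depends on [5:c]
#7=o depends on [1:o]
#8=i depends on [7:o]
#9=c depends on [6:c]
sources: [0:c, 1:o]
N(rest) = Σ N(rest − s) over sources s of rest; N(one piece) = 1:
  size 1 → [8]=1  [9]=1
  size 2 → [6,9]=1  [7,8]=1  [8,9]=2
  size 3 → [1,7,8]=1  [5,6,9]=1  [6,8,9]=3  [7,8,9]=3
  size 4 → [1,7,8,9]=4  [4,5,6,9]=1  [5,6,8,9]=4  [6,7,8,9]=6
  size 5 → [1,6,7,8,9]=10  [3,4,5,6,9]=1  [4,5,6,8,9]=5  [5,6,7,8,9]=10
  size 6 → [1,5,6,7,8,9]=20  [2,3,4,5,6,9]=1  [3,4,5,6,8,9]=6  [4,5,6,7,8,9]=15
  size 7 → [0,2,3,4,5,6,9]=1  [1,4,5,6,7,8,9]=35  [2,3,4,5,6,8,9]=7  [3,4,5,6,7,8,9]=21
  size 8 → [0,2,3,4,5,6,8,9]=8  [1,3,4,5,6,7,8,9]=56  [2,3,4,5,6,7,8,9]=28
  first=0(c) contributes 84
  first=1(o) contributes 36
|[w]| = 120

120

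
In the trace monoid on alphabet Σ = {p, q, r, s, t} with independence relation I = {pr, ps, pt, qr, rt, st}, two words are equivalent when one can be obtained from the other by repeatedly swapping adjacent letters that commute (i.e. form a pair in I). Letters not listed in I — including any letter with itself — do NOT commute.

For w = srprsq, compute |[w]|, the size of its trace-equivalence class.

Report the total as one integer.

5

drop 0:s onto floor
drop 1:r onto {0:s}
drop 2:p onto floor
drop 3:r onto {1:r}
drop 4:s onto {3:r}
drop 5:q onto {2:p, 4:s}
ground layer = {0:s, 2:p}
drop-orders for the pieces not yet dropped (sum over which currently-grounded one goes next):
  1 to go: {5} 1
  2 to go: {2,5} 1  {4,5} 1
  3 to go: {2,4,5} 2  {3,4,5} 1
  4 to go: {1,3,4,5} 1  {2,3,4,5} 3
  if 0:s drops first: 4 orders
  if 2:p drops first: 1 orders
heap linearizations: 5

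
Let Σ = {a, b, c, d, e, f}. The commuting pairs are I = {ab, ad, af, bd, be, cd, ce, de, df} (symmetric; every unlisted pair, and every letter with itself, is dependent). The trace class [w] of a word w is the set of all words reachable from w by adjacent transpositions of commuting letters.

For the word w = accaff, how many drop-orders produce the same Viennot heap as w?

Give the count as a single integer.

0(a) covers ∅
1(c) covers 0:a
2(c) covers 1:c
3(a) covers 2:c
4(f) covers 2:c
5(f) covers 4:f
floor of heap: 0:a
completions by unplaced set U, small U first (add the entries for U minus each lowest piece of U):
  |U|=1: {3}:1  {5}:1
  |U|=2: {3,5}:2  {4,5}:1
  |U|=3: {3,4,5}:3
  |U|=4: {2,3,4,5}:3
  start at 0(a): 3

3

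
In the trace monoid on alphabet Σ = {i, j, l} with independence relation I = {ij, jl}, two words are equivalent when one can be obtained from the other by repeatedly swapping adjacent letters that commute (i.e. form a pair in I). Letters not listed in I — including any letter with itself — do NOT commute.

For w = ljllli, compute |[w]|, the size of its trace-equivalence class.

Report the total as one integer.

0(l) covers ∅
1(j) covers ∅
2(l) covers 0:l
3(l) covers 2:l
4(l) covers 3:l
5(i) covers 4:l
floor of heap: 0:l, 1:j
completions by unplaced set U, small U first (add the entries for U minus each lowest piece of U):
  |U|=1: {1}:1  {5}:1
  |U|=2: {1,5}:2  {4,5}:1
  |U|=3: {1,4,5}:3  {3,4,5}:1
  |U|=4: {1,3,4,5}:4  {2,3,4,5}:1
  start at 0(l): 5
  start at 1(j): 1
sum over floor = 6

6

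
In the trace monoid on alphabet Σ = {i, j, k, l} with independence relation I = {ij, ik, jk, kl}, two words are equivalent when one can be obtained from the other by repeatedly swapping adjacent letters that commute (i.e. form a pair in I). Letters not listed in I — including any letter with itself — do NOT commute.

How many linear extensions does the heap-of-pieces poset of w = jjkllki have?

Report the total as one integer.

21

#0=j has no predecessor
#1=j depends on [0:j]
#2=k has no predecessor
#3=l depends on [1:j]
#4=l depends on [3:l]
#5=k depends on [2:k]
#6=i depends on [4:l]
sources: [0:j, 2:k]
N(rest) = Σ N(rest − s) over sources s of rest; N(one piece) = 1:
  size 1 → [5]=1  [6]=1
  size 2 → [2,5]=1  [4,6]=1  [5,6]=2
  size 3 → [2,5,6]=3  [3,4,6]=1  [4,5,6]=3
  size 4 → [1,3,4,6]=1  [2,4,5,6]=6  [3,4,5,6]=4
  size 5 → [0,1,3,4,6]=1  [1,3,4,5,6]=5  [2,3,4,5,6]=10
  first=0(j) contributes 15
  first=2(k) contributes 6
|[w]| = 21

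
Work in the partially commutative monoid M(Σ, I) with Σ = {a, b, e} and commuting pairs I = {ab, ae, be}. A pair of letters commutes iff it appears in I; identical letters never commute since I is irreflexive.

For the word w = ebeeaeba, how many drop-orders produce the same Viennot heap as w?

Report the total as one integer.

420

0(e) covers ∅
1(b) covers ∅
2(e) covers 0:e
3(e) covers 2:e
4(a) covers ∅
5(e) covers 3:e
6(b) covers 1:b
7(a) covers 4:a
floor of heap: 0:e, 1:b, 4:a
completions by unplaced set U, small U first (add the entries for U minus each lowest piece of U):
  |U|=1: {5}:1  {6}:1  {7}:1
  |U|=2: {1,6}:1  {3,5}:1  {4,7}:1  {5,6}:2  {5,7}:2  {6,7}:2
  |U|=3: {1,5,6}:3  {1,6,7}:3  {2,3,5}:1  {3,5,6}:3  {3,5,7}:3  {4,5,7}:3  {4,6,7}:3  {5,6,7}:6
  |U|=4: {0,2,3,5}:1  {1,3,5,6}:6  {1,4,6,7}:6  {1,5,6,7}:12  {2,3,5,6}:4  {2,3,5,7}:4  {3,4,5,7}:6  {3,5,6,7}:12  {4,5,6,7}:12
  |U|=5: {0,2,3,5,6}:5  {0,2,3,5,7}:5  {1,2,3,5,6}:10  {1,3,5,6,7}:30  {1,4,5,6,7}:30  {2,3,4,5,7}:10  {2,3,5,6,7}:20  {3,4,5,6,7}:30
  |U|=6: {0,1,2,3,5,6}:15  {0,2,3,4,5,7}:15  {0,2,3,5,6,7}:30  {1,2,3,5,6,7}:60  {1,3,4,5,6,7}:90  {2,3,4,5,6,7}:60
  start at 0(e): 210
  start at 1(b): 105
  start at 4(a): 105
sum over floor = 420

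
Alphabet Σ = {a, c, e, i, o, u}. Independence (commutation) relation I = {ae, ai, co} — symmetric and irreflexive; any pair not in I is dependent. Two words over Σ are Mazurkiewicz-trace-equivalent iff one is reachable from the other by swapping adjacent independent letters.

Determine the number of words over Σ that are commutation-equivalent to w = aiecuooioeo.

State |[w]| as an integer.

piece 0:a — minimal
piece 1:i — minimal
piece 2:e rests on {1:i}
piece 3:c rests on {0:a, 2:e}
piece 4:u rests on {3:c}
piece 5:o rests on {4:u}
piece 6:o rests on {5:o}
piece 7:i rests on {6:o}
piece 8:o rests on {7:i}
piece 9:e rests on {8:o}
piece 10:o rests on {9:e}
minimal pieces: {0:a, 1:i}
ways to finish when only these pieces remain (= sum over removing one remaining piece with nothing left below it):
  1 left: {10}→1
  2 left: {9,10}→1
  3 left: {8,9,10}→1
  4 left: {7,8,9,10}→1
  5 left: {6,7,8,9,10}→1
  6 left: {5,6,7,8,9,10}→1
  7 left: {4,5,6,7,8,9,10}→1
  8 left: {3,4,5,6,7,8,9,10}→1
  9 left: {0,3,4,5,6,7,8,9,10}→1  {2,3,4,5,6,7,8,9,10}→1
  placing 0:a first → 1 extensions
  placing 1:i first → 2 extensions
total linear extensions = 3

3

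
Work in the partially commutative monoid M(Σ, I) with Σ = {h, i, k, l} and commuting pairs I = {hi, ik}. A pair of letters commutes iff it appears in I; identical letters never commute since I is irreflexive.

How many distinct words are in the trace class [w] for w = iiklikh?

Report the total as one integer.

9

piece 0:i — minimal
piece 1:i rests on {0:i}
piece 2:k — minimal
piece 3:l rests on {1:i, 2:k}
piece 4:i rests on {3:l}
piece 5:k rests on {3:l}
piece 6:h rests on {5:k}
minimal pieces: {0:i, 2:k}
ways to finish when only these pieces remain (= sum over removing one remaining piece with nothing left below it):
  1 left: {4}→1  {6}→1
  2 left: {4,6}→2  {5,6}→1
  3 left: {4,5,6}→3
  4 left: {3,4,5,6}→3
  5 left: {1,3,4,5,6}→3  {2,3,4,5,6}→3
  placing 0:i first → 6 extensions
  placing 2:k first → 3 extensions
total linear extensions = 9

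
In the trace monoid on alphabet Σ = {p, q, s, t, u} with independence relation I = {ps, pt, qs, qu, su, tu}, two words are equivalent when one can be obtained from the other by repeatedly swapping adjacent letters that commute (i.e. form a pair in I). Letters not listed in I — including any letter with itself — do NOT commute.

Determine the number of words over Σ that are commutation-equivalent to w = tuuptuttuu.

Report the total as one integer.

210

drop 0:t onto floor
drop 1:u onto floor
drop 2:u onto {1:u}
drop 3:p onto {2:u}
drop 4:t onto {0:t}
drop 5:u onto {3:p}
drop 6:t onto {4:t}
drop 7:t onto {6:t}
drop 8:u onto {5:u}
drop 9:u onto {8:u}
ground layer = {0:t, 1:u}
drop-orders for the pieces not yet dropped (sum over which currently-grounded one goes next):
  1 to go: {7} 1  {9} 1
  2 to go: {6,7} 1  {7,9} 2  {8,9} 1
  3 to go: {4,6,7} 1  {5,8,9} 1  {6,7,9} 3  {7,8,9} 3
  4 to go: {0,4,6,7} 1  {3,5,8,9} 1  {4,6,7,9} 4  {5,7,8,9} 4  {6,7,8,9} 6
  5 to go: {0,4,6,7,9} 5  {2,3,5,8,9} 1  {3,5,7,8,9} 5  {4,6,7,8,9} 10  {5,6,7,8,9} 10
  6 to go: {0,4,6,7,8,9} 15  {1,2,3,5,8,9} 1  {2,3,5,7,8,9} 6  {3,5,6,7,8,9} 15  {4,5,6,7,8,9} 20
  7 to go: {0,4,5,6,7,8,9} 35  {1,2,3,5,7,8,9} 7  {2,3,5,6,7,8,9} 21  {3,4,5,6,7,8,9} 35
  8 to go: {0,3,4,5,6,7,8,9} 70  {1,2,3,5,6,7,8,9} 28  {2,3,4,5,6,7,8,9} 56
  if 0:t drops first: 84 orders
  if 1:u drops first: 126 orders
heap linearizations: 210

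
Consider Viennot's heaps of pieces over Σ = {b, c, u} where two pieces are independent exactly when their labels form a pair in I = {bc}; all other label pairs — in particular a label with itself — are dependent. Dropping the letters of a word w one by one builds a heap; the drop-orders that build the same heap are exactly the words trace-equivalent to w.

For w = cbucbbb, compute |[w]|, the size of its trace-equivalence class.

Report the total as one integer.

#0=c has no predecessor
#1=b has no predecessor
#2=u depends on [0:c, 1:b]
#3=c depends on [2:u]
#4=b depends on [2:u]
#5=b depends on [4:b]
#6=b depends on [5:b]
sources: [0:c, 1:b]
N(rest) = Σ N(rest − s) over sources s of rest; N(one piece) = 1:
  size 1 → [3]=1  [6]=1
  size 2 → [3,6]=2  [5,6]=1
  size 3 → [3,5,6]=3  [4,5,6]=1
  size 4 → [3,4,5,6]=4
  size 5 → [2,3,4,5,6]=4
  first=0(c) contributes 4
  first=1(b) contributes 4
|[w]| = 8

8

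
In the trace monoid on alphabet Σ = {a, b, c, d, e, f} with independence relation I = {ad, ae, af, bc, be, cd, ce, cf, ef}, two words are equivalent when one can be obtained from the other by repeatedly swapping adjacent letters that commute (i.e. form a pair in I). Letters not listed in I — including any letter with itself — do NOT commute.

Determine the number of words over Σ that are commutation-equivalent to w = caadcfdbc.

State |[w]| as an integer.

111

drop 0:c onto floor
drop 1:a onto {0:c}
drop 2:a onto {1:a}
drop 3:d onto floor
drop 4:c onto {2:a}
drop 5:f onto {3:d}
drop 6:d onto {5:f}
drop 7:b onto {2:a, 6:d}
drop 8:c onto {4:c}
ground layer = {0:c, 3:d}
drop-orders for the pieces not yet dropped (sum over which currently-grounded one goes next):
  1 to go: {7} 1  {8} 1
  2 to go: {4,8} 1  {6,7} 1  {7,8} 2
  3 to go: {4,7,8} 3  {5,6,7} 1  {6,7,8} 3
  4 to go: {2,4,7,8} 3  {3,5,6,7} 1  {4,6,7,8} 6  {5,6,7,8} 4
  5 to go: {1,2,4,7,8} 3  {2,4,6,7,8} 9  {3,5,6,7,8} 5  {4,5,6,7,8} 10
  6 to go: {0,1,2,4,7,8} 3  {1,2,4,6,7,8} 12  {2,4,5,6,7,8} 19  {3,4,5,6,7,8} 15
  7 to go: {0,1,2,4,6,7,8} 15  {1,2,4,5,6,7,8} 31  {2,3,4,5,6,7,8} 34
  if 0:c drops first: 65 orders
  if 3:d drops first: 46 orders
heap linearizations: 111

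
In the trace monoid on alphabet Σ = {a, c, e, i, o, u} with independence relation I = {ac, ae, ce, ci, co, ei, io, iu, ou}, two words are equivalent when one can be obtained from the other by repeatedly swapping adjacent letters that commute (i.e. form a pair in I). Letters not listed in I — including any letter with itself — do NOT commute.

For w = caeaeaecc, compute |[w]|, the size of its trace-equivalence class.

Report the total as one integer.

0(c) covers ∅
1(a) covers ∅
2(e) covers ∅
3(a) covers 1:a
4(e) covers 2:e
5(a) covers 3:a
6(e) covers 4:e
7(c) covers 0:c
8(c) covers 7:c
floor of heap: 0:c, 1:a, 2:e
completions by unplaced set U, small U first (add the entries for U minus each lowest piece of U):
  |U|=1: {5}:1  {6}:1  {8}:1
  |U|=2: {3,5}:1  {4,6}:1  {5,6}:2  {5,8}:2  {6,8}:2  {7,8}:1
  |U|=3: {0,7,8}:1  {1,3,5}:1  {2,4,6}:1  {3,5,6}:3  {3,5,8}:3  {4,5,6}:3  {4,6,8}:3  {5,6,8}:6  {5,7,8}:3  {6,7,8}:3
  |U|=4: {0,5,7,8}:4  {0,6,7,8}:4  {1,3,5,6}:4  {1,3,5,8}:4  {2,4,5,6}:4  {2,4,6,8}:4  {3,4,5,6}:6  {3,5,6,8}:12  {3,5,7,8}:6  {4,5,6,8}:12  {4,6,7,8}:6  {5,6,7,8}:12
  |U|=5: {0,3,5,7,8}:10  {0,4,6,7,8}:10  {0,5,6,7,8}:20  {1,3,4,5,6}:10  {1,3,5,6,8}:20  {1,3,5,7,8}:10  {2,3,4,5,6}:10  {2,4,5,6,8}:20  {2,4,6,7,8}:10  {3,4,5,6,8}:30  {3,5,6,7,8}:30  {4,5,6,7,8}:30
  |U|=6: {0,1,3,5,7,8}:20  {0,2,4,6,7,8}:20  {0,3,5,6,7,8}:60  {0,4,5,6,7,8}:60  {1,2,3,4,5,6}:20  {1,3,4,5,6,8}:60  {1,3,5,6,7,8}:60  {2,3,4,5,6,8}:60  {2,4,5,6,7,8}:60  {3,4,5,6,7,8}:90
  |U|=7: {0,1,3,5,6,7,8}:140  {0,2,4,5,6,7,8}:140  {0,3,4,5,6,7,8}:210  {1,2,3,4,5,6,8}:140  {1,3,4,5,6,7,8}:210  {2,3,4,5,6,7,8}:210
  start at 0(c): 560
  start at 1(a): 560
  start at 2(e): 560
sum over floor = 1680

1680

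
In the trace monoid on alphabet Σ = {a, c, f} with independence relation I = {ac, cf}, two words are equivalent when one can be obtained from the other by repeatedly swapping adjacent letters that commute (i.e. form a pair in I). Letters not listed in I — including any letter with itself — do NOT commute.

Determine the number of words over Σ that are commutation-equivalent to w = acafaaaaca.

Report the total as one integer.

piece 0:a — minimal
piece 1:c — minimal
piece 2:a rests on {0:a}
piece 3:f rests on {2:a}
piece 4:a rests on {3:f}
piece 5:a rests on {4:a}
piece 6:a rests on {5:a}
piece 7:a rests on {6:a}
piece 8:c rests on {1:c}
piece 9:a rests on {7:a}
minimal pieces: {0:a, 1:c}
ways to finish when only these pieces remain (= sum over removing one remaining piece with nothing left below it):
  1 left: {8}→1  {9}→1
  2 left: {1,8}→1  {7,9}→1  {8,9}→2
  3 left: {1,8,9}→3  {6,7,9}→1  {7,8,9}→3
  4 left: {1,7,8,9}→6  {5,6,7,9}→1  {6,7,8,9}→4
  5 left: {1,6,7,8,9}→10  {4,5,6,7,9}→1  {5,6,7,8,9}→5
  6 left: {1,5,6,7,8,9}→15  {3,4,5,6,7,9}→1  {4,5,6,7,8,9}→6
  7 left: {1,4,5,6,7,8,9}→21  {2,3,4,5,6,7,9}→1  {3,4,5,6,7,8,9}→7
  8 left: {0,2,3,4,5,6,7,9}→1  {1,3,4,5,6,7,8,9}→28  {2,3,4,5,6,7,8,9}→8
  placing 0:a first → 36 extensions
  placing 1:c first → 9 extensions
total linear extensions = 45

45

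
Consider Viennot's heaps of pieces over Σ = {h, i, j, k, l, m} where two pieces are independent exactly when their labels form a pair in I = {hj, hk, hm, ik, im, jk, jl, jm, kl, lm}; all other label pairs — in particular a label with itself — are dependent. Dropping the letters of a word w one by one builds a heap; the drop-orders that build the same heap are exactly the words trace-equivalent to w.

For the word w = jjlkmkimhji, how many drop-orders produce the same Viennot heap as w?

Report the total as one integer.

0(j) covers ∅
1(j) covers 0:j
2(l) covers ∅
3(k) covers ∅
4(m) covers 3:k
5(k) covers 4:m
6(i) covers 1:j, 2:l
7(m) covers 5:k
8(h) covers 6:i
9(j) covers 6:i
10(i) covers 8:h, 9:j
floor of heap: 0:j, 2:l, 3:k
completions by unplaced set U, small U first (add the entries for U minus each lowest piece of U):
  |U|=1: {7}:1  {10}:1
  |U|=2: {5,7}:1  {7,10}:2  {8,10}:1  {9,10}:1
  |U|=3: {4,5,7}:1  {5,7,10}:3  {7,8,10}:3  {7,9,10}:3  {8,9,10}:2
  |U|=4: {3,4,5,7}:1  {4,5,7,10}:4  {5,7,8,10}:6  {5,7,9,10}:6  {6,8,9,10}:2  {7,8,9,10}:8
  |U|=5: {1,6,8,9,10}:2  {2,6,8,9,10}:2  {3,4,5,7,10}:5  {4,5,7,8,10}:10  {4,5,7,9,10}:10  {5,7,8,9,10}:20  {6,7,8,9,10}:10
  |U|=6: {0,1,6,8,9,10}:2  {1,2,6,8,9,10}:4  {1,6,7,8,9,10}:12  {2,6,7,8,9,10}:12  {3,4,5,7,8,10}:15  {3,4,5,7,9,10}:15  {4,5,7,8,9,10}:40  {5,6,7,8,9,10}:30
  |U|=7: {0,1,2,6,8,9,10}:6  {0,1,6,7,8,9,10}:14  {1,2,6,7,8,9,10}:28  {1,5,6,7,8,9,10}:42  {2,5,6,7,8,9,10}:42  {3,4,5,7,8,9,10}:70  {4,5,6,7,8,9,10}:70
  |U|=8: {0,1,2,6,7,8,9,10}:48  {0,1,5,6,7,8,9,10}:56  {1,2,5,6,7,8,9,10}:112  {1,4,5,6,7,8,9,10}:112  {2,4,5,6,7,8,9,10}:112  {3,4,5,6,7,8,9,10}:140
  |U|=9: {0,1,2,5,6,7,8,9,10}:216  {0,1,4,5,6,7,8,9,10}:168  {1,2,4,5,6,7,8,9,10}:336  {1,3,4,5,6,7,8,9,10}:252  {2,3,4,5,6,7,8,9,10}:252
  start at 0(j): 840
  start at 2(l): 420
  start at 3(k): 720
sum over floor = 1980

1980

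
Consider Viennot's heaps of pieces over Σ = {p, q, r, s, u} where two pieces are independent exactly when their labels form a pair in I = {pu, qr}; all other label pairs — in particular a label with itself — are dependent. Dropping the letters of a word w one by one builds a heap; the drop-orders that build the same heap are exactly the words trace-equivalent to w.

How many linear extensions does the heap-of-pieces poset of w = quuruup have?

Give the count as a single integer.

3

#0=q has no predecessor
#1=u depends on [0:q]
#2=u depends on [1:u]
#3=r depends on [2:u]
#4=u depends on [3:r]
#5=u depends on [4:u]
#6=p depends on [3:r]
sources: [0:q]
N(rest) = Σ N(rest − s) over sources s of rest; N(one piece) = 1:
  size 1 → [5]=1  [6]=1
  size 2 → [4,5]=1  [5,6]=2
  size 3 → [4,5,6]=3
  size 4 → [3,4,5,6]=3
  size 5 → [2,3,4,5,6]=3
  first=0(q) contributes 3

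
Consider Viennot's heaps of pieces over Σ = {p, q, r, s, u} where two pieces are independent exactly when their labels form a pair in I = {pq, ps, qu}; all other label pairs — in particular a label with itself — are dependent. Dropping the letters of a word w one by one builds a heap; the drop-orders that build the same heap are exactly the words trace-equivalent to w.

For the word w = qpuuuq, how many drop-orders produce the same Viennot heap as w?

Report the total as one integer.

drop 0:q onto floor
drop 1:p onto floor
drop 2:u onto {1:p}
drop 3:u onto {2:u}
drop 4:u onto {3:u}
drop 5:q onto {0:q}
ground layer = {0:q, 1:p}
drop-orders for the pieces not yet dropped (sum over which currently-grounded one goes next):
  1 to go: {4} 1  {5} 1
  2 to go: {0,5} 1  {3,4} 1  {4,5} 2
  3 to go: {0,4,5} 3  {2,3,4} 1  {3,4,5} 3
  4 to go: {0,3,4,5} 6  {1,2,3,4} 1  {2,3,4,5} 4
  if 0:q drops first: 5 orders
  if 1:p drops first: 10 orders
heap linearizations: 15

15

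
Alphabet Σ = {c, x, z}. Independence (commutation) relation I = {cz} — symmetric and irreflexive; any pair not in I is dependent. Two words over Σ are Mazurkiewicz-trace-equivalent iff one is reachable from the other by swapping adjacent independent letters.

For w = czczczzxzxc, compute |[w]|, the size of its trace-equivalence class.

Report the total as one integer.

0(c) covers ∅
1(z) covers ∅
2(c) covers 0:c
3(z) covers 1:z
4(c) covers 2:c
5(z) covers 3:z
6(z) covers 5:z
7(x) covers 4:c, 6:z
8(z) covers 7:x
9(x) covers 8:z
10(c) covers 9:x
floor of heap: 0:c, 1:z
completions by unplaced set U, small U first (add the entries for U minus each lowest piece of U):
  |U|=1: {10}:1
  |U|=2: {9,10}:1
  |U|=3: {8,9,10}:1
  |U|=4: {7,8,9,10}:1
  |U|=5: {4,7,8,9,10}:1  {6,7,8,9,10}:1
  |U|=6: {2,4,7,8,9,10}:1  {4,6,7,8,9,10}:2  {5,6,7,8,9,10}:1
  |U|=7: {0,2,4,7,8,9,10}:1  {2,4,6,7,8,9,10}:3  {3,5,6,7,8,9,10}:1  {4,5,6,7,8,9,10}:3
  |U|=8: {0,2,4,6,7,8,9,10}:4  {1,3,5,6,7,8,9,10}:1  {2,4,5,6,7,8,9,10}:6  {3,4,5,6,7,8,9,10}:4
  |U|=9: {0,2,4,5,6,7,8,9,10}:10  {1,3,4,5,6,7,8,9,10}:5  {2,3,4,5,6,7,8,9,10}:10
  start at 0(c): 15
  start at 1(z): 20
sum over floor = 35

35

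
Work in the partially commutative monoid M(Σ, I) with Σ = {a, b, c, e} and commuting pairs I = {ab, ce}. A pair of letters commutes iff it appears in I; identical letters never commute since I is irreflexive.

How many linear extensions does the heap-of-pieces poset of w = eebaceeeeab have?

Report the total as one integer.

#0=e has no predecessor
#1=e depends on [0:e]
#2=b depends on [1:e]
#3=a depends on [1:e]
#4=c depends on [2:b, 3:a]
#5=e depends on [2:b, 3:a]
#6=e depends on [5:e]
#7=e depends on [6:e]
#8=e depends on [7:e]
#9=a depends on [4:c, 8:e]
#10=b depends on [4:c, 8:e]
sources: [0:e]
N(rest) = Σ N(rest − s) over sources s of rest; N(one piece) = 1:
  size 1 → [9]=1  [10]=1
  size 2 → [9,10]=2
  size 3 → [4,9,10]=2  [8,9,10]=2
  size 4 → [4,8,9,10]=4  [7,8,9,10]=2
  size 5 → [4,7,8,9,10]=6  [6,7,8,9,10]=2
  size 6 → [4,6,7,8,9,10]=8  [5,6,7,8,9,10]=2
  size 7 → [4,5,6,7,8,9,10]=10
  size 8 → [2,4,5,6,7,8,9,10]=10  [3,4,5,6,7,8,9,10]=10
  size 9 → [2,3,4,5,6,7,8,9,10]=20
  first=0(e) contributes 20

20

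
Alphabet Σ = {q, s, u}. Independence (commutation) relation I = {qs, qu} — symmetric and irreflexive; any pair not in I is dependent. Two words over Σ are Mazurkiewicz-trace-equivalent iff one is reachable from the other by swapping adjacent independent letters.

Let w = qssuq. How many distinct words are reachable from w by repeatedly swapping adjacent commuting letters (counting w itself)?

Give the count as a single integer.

0(q) covers ∅
1(s) covers ∅
2(s) covers 1:s
3(u) covers 2:s
4(q) covers 0:q
floor of heap: 0:q, 1:s
completions by unplaced set U, small U first (add the entries for U minus each lowest piece of U):
  |U|=1: {3}:1  {4}:1
  |U|=2: {0,4}:1  {2,3}:1  {3,4}:2
  |U|=3: {0,3,4}:3  {1,2,3}:1  {2,3,4}:3
  start at 0(q): 4
  start at 1(s): 6
sum over floor = 10

10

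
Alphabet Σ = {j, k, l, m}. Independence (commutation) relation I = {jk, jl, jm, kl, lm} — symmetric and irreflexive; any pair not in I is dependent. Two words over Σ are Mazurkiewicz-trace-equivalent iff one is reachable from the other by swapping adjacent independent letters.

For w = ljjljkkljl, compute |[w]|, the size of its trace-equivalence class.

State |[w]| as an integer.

#0=l has no predecessor
#1=j has no predecessor
#2=j depends on [1:j]
#3=l depends on [0:l]
#4=j depends on [2:j]
#5=k has no predecessor
#6=k depends on [5:k]
#7=l depends on [3:l]
#8=j depends on [4:j]
#9=l depends on [7:l]
sources: [0:l, 1:j, 5:k]
N(rest) = Σ N(rest − s) over sources s of rest; N(one piece) = 1:
  size 1 → [6]=1  [8]=1  [9]=1
  size 2 → [4,8]=1  [5,6]=1  [6,8]=2  [6,9]=2  [7,9]=1  [8,9]=2
  size 3 → [2,4,8]=1  [3,7,9]=1  [4,6,8]=3  [4,8,9]=3  [5,6,8]=3  [5,6,9]=3  [6,7,9]=3  [6,8,9]=6  [7,8,9]=3
  size 4 → [0,3,7,9]=1  [1,2,4,8]=1  [2,4,6,8]=4  [2,4,8,9]=4  [3,6,7,9]=4  [3,7,8,9]=4  [4,5,6,8]=6  [4,6,8,9]=12  [4,7,8,9]=6  [5,6,7,9]=6  [5,6,8,9]=12  [6,7,8,9]=12
  size 5 → [0,3,6,7,9]=5  [0,3,7,8,9]=5  [1,2,4,6,8]=5  [1,2,4,8,9]=5  [2,4,5,6,8]=10  [2,4,6,8,9]=20  [2,4,7,8,9]=10  [3,4,7,8,9]=10  [3,5,6,7,9]=10  [3,6,7,8,9]=20  [4,5,6,8,9]=30  [4,6,7,8,9]=30  [5,6,7,8,9]=30
  size 6 → [0,3,4,7,8,9]=15  [0,3,5,6,7,9]=15  [0,3,6,7,8,9]=30  [1,2,4,5,6,8]=15  [1,2,4,6,8,9]=30  [1,2,4,7,8,9]=15  [2,3,4,7,8,9]=20  [2,4,5,6,8,9]=60  [2,4,6,7,8,9]=60  [3,4,6,7,8,9]=60  [3,5,6,7,8,9]=60  [4,5,6,7,8,9]=90
  size 7 → [0,2,3,4,7,8,9]=35  [0,3,4,6,7,8,9]=105  [0,3,5,6,7,8,9]=105  [1,2,3,4,7,8,9]=35  [1,2,4,5,6,8,9]=105  [1,2,4,6,7,8,9]=105  [2,3,4,6,7,8,9]=140  [2,4,5,6,7,8,9]=210  [3,4,5,6,7,8,9]=210
  size 8 → [0,1,2,3,4,7,8,9]=70  [0,2,3,4,6,7,8,9]=280  [0,3,4,5,6,7,8,9]=420  [1,2,3,4,6,7,8,9]=280  [1,2,4,5,6,7,8,9]=420  [2,3,4,5,6,7,8,9]=560
  first=0(l) contributes 1260
  first=1(j) contributes 1260
  first=5(k) contributes 630
|[w]| = 3150

3150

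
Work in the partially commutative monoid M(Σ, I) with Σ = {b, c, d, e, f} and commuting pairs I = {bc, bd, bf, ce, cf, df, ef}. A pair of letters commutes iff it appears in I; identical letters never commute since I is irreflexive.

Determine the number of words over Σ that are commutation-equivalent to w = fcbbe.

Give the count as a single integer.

20

0(f) covers ∅
1(c) covers ∅
2(b) covers ∅
3(b) covers 2:b
4(e) covers 3:b
floor of heap: 0:f, 1:c, 2:b
completions by unplaced set U, small U first (add the entries for U minus each lowest piece of U):
  |U|=1: {0}:1  {1}:1  {4}:1
  |U|=2: {0,1}:2  {0,4}:2  {1,4}:2  {3,4}:1
  |U|=3: {0,1,4}:6  {0,3,4}:3  {1,3,4}:3  {2,3,4}:1
  start at 0(f): 4
  start at 1(c): 4
  start at 2(b): 12
sum over floor = 20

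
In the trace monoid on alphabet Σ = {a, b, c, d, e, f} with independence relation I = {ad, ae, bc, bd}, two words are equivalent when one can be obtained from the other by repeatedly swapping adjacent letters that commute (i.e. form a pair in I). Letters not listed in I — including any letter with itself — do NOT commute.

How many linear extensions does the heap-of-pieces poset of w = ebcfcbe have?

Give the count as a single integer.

#0=e has no predecessor
#1=b depends on [0:e]
#2=c depends on [0:e]
#3=f depends on [1:b, 2:c]
#4=c depends on [3:f]
#5=b depends on [3:f]
#6=e depends on [4:c, 5:b]
sources: [0:e]
N(rest) = Σ N(rest − s) over sources s of rest; N(one piece) = 1:
  size 1 → [6]=1
  size 2 → [4,6]=1  [5,6]=1
  size 3 → [4,5,6]=2
  size 4 → [3,4,5,6]=2
  size 5 → [1,3,4,5,6]=2  [2,3,4,5,6]=2
  first=0(e) contributes 4

4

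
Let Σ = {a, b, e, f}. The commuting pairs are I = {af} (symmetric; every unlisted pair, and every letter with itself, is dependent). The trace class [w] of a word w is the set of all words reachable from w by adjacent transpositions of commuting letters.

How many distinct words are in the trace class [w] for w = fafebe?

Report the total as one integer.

3

#0=f has no predecessor
#1=a has no predecessor
#2=f depends on [0:f]
#3=e depends on [1:a, 2:f]
#4=b depends on [3:e]
#5=e depends on [4:b]
sources: [0:f, 1:a]
N(rest) = Σ N(rest − s) over sources s of rest; N(one piece) = 1:
  size 1 → [5]=1
  size 2 → [4,5]=1
  size 3 → [3,4,5]=1
  size 4 → [1,3,4,5]=1  [2,3,4,5]=1
  first=0(f) contributes 2
  first=1(a) contributes 1
|[w]| = 3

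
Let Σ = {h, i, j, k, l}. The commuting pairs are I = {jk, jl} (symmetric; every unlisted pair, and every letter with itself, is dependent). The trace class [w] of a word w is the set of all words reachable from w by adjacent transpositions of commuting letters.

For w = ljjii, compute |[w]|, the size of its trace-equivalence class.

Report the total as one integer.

3

drop 0:l onto floor
drop 1:j onto floor
drop 2:j onto {1:j}
drop 3:i onto {0:l, 2:j}
drop 4:i onto {3:i}
ground layer = {0:l, 1:j}
drop-orders for the pieces not yet dropped (sum over which currently-grounded one goes next):
  1 to go: {4} 1
  2 to go: {3,4} 1
  3 to go: {0,3,4} 1  {2,3,4} 1
  if 0:l drops first: 1 orders
  if 1:j drops first: 2 orders
heap linearizations: 3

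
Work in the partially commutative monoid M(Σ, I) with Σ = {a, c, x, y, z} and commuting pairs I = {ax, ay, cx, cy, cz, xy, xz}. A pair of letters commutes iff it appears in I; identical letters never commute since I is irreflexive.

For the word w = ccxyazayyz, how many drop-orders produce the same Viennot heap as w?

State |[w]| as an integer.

120

#0=c has no predecessor
#1=c depends on [0:c]
#2=x has no predecessor
#3=y has no predecessor
#4=a depends on [1:c]
#5=z depends on [3:y, 4:a]
#6=a depends on [5:z]
#7=y depends on [5:z]
#8=y depends on [7:y]
#9=z depends on [6:a, 8:y]
sources: [0:c, 2:x, 3:y]
N(rest) = Σ N(rest − s) over sources s of rest; N(one piece) = 1:
  size 1 → [2]=1  [9]=1
  size 2 → [2,9]=2  [6,9]=1  [8,9]=1
  size 3 → [2,6,9]=3  [2,8,9]=3  [6,8,9]=2  [7,8,9]=1
  size 4 → [2,6,8,9]=8  [2,7,8,9]=4  [6,7,8,9]=3
  size 5 → [2,6,7,8,9]=15  [5,6,7,8,9]=3
  size 6 → [2,5,6,7,8,9]=18  [3,5,6,7,8,9]=3  [4,5,6,7,8,9]=3
  size 7 → [1,4,5,6,7,8,9]=3  [2,3,5,6,7,8,9]=21  [2,4,5,6,7,8,9]=21  [3,4,5,6,7,8,9]=6
  size 8 → [0,1,4,5,6,7,8,9]=3  [1,2,4,5,6,7,8,9]=24  [1,3,4,5,6,7,8,9]=9  [2,3,4,5,6,7,8,9]=48
  first=0(c) contributes 81
  first=2(x) contributes 12
  first=3(y) contributes 27
|[w]| = 120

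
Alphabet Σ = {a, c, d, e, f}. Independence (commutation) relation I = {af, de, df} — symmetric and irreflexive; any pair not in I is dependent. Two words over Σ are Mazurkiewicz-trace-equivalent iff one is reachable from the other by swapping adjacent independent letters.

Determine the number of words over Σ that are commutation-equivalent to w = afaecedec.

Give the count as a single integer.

9

drop 0:a onto floor
drop 1:f onto floor
drop 2:a onto {0:a}
drop 3:e onto {1:f, 2:a}
drop 4:c onto {3:e}
drop 5:e onto {4:c}
drop 6:d onto {4:c}
drop 7:e onto {5:e}
drop 8:c onto {6:d, 7:e}
ground layer = {0:a, 1:f}
drop-orders for the pieces not yet dropped (sum over which currently-grounded one goes next):
  1 to go: {8} 1
  2 to go: {6,8} 1  {7,8} 1
  3 to go: {5,7,8} 1  {6,7,8} 2
  4 to go: {5,6,7,8} 3
  5 to go: {4,5,6,7,8} 3
  6 to go: {3,4,5,6,7,8} 3
  7 to go: {1,3,4,5,6,7,8} 3  {2,3,4,5,6,7,8} 3
  if 0:a drops first: 6 orders
  if 1:f drops first: 3 orders
heap linearizations: 9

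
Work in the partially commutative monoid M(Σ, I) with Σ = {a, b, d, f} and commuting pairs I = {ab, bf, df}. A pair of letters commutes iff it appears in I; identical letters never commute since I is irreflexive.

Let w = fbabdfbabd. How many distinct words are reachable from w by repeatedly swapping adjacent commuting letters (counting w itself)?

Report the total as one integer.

0(f) covers ∅
1(b) covers ∅
2(a) covers 0:f
3(b) covers 1:b
4(d) covers 2:a, 3:b
5(f) covers 2:a
6(b) covers 4:d
7(a) covers 4:d, 5:f
8(b) covers 6:b
9(d) covers 7:a, 8:b
floor of heap: 0:f, 1:b
completions by unplaced set U, small U first (add the entries for U minus each lowest piece of U):
  |U|=1: {9}:1
  |U|=2: {7,9}:1  {8,9}:1
  |U|=3: {5,7,9}:1  {6,8,9}:1  {7,8,9}:2
  |U|=4: {5,7,8,9}:3  {6,7,8,9}:3
  |U|=5: {4,6,7,8,9}:3  {5,6,7,8,9}:6
  |U|=6: {3,4,6,7,8,9}:3  {4,5,6,7,8,9}:9
  |U|=7: {1,3,4,6,7,8,9}:3  {2,4,5,6,7,8,9}:9  {3,4,5,6,7,8,9}:12
  |U|=8: {0,2,4,5,6,7,8,9}:9  {1,3,4,5,6,7,8,9}:15  {2,3,4,5,6,7,8,9}:21
  start at 0(f): 36
  start at 1(b): 30
sum over floor = 66

66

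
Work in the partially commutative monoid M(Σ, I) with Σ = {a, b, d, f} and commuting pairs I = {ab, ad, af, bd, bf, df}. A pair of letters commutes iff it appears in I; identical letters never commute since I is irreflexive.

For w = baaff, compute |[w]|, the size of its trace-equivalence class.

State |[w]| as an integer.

30

drop 0:b onto floor
drop 1:a onto floor
drop 2:a onto {1:a}
drop 3:f onto floor
drop 4:f onto {3:f}
ground layer = {0:b, 1:a, 3:f}
drop-orders for the pieces not yet dropped (sum over which currently-grounded one goes next):
  1 to go: {0} 1  {2} 1  {4} 1
  2 to go: {0,2} 2  {0,4} 2  {1,2} 1  {2,4} 2  {3,4} 1
  3 to go: {0,1,2} 3  {0,2,4} 6  {0,3,4} 3  {1,2,4} 3  {2,3,4} 3
  if 0:b drops first: 6 orders
  if 1:a drops first: 12 orders
  if 3:f drops first: 12 orders
heap linearizations: 30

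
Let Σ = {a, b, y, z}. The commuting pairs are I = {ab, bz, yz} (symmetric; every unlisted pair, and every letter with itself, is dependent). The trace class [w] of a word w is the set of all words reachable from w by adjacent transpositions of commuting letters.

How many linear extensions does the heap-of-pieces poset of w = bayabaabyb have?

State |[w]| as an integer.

20

0(b) covers ∅
1(a) covers ∅
2(y) covers 0:b, 1:a
3(a) covers 2:y
4(b) covers 2:y
5(a) covers 3:a
6(a) covers 5:a
7(b) covers 4:b
8(y) covers 6:a, 7:b
9(b) covers 8:y
floor of heap: 0:b, 1:a
completions by unplaced set U, small U first (add the entries for U minus each lowest piece of U):
  |U|=1: {9}:1
  |U|=2: {8,9}:1
  |U|=3: {6,8,9}:1  {7,8,9}:1
  |U|=4: {4,7,8,9}:1  {5,6,8,9}:1  {6,7,8,9}:2
  |U|=5: {3,5,6,8,9}:1  {4,6,7,8,9}:3  {5,6,7,8,9}:3
  |U|=6: {3,5,6,7,8,9}:4  {4,5,6,7,8,9}:6
  |U|=7: {3,4,5,6,7,8,9}:10
  |U|=8: {2,3,4,5,6,7,8,9}:10
  start at 0(b): 10
  start at 1(a): 10
sum over floor = 20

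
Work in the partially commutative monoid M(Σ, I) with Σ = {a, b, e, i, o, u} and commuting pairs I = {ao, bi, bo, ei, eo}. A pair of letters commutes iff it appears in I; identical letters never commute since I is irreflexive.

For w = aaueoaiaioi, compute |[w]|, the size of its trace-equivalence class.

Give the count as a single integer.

3

piece 0:a — minimal
piece 1:a rests on {0:a}
piece 2:u rests on {1:a}
piece 3:e rests on {2:u}
piece 4:o rests on {2:u}
piece 5:a rests on {3:e}
piece 6:i rests on {4:o, 5:a}
piece 7:a rests on {6:i}
piece 8:i rests on {7:a}
piece 9:o rests on {8:i}
piece 10:i rests on {9:o}
minimal pieces: {0:a}
ways to finish when only these pieces remain (= sum over removing one remaining piece with nothing left below it):
  1 left: {10}→1
  2 left: {9,10}→1
  3 left: {8,9,10}→1
  4 left: {7,8,9,10}→1
  5 left: {6,7,8,9,10}→1
  6 left: {4,6,7,8,9,10}→1  {5,6,7,8,9,10}→1
  7 left: {3,5,6,7,8,9,10}→1  {4,5,6,7,8,9,10}→2
  8 left: {3,4,5,6,7,8,9,10}→3
  9 left: {2,3,4,5,6,7,8,9,10}→3
  placing 0:a first → 3 extensions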